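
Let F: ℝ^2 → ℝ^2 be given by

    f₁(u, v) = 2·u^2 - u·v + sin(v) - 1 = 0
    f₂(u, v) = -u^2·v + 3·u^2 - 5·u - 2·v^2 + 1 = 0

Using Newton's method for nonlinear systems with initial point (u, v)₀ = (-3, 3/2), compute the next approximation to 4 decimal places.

(-1.3126, 1.5918)

At (-3, 3/2): F = (22.497495, 25.0000).
Jacobian J = [[4·u - v, -u + cos(v)], [-2·u·v + 6·u - 5, -u^2 - 4·v]].
At the point, J = [[-13.5000, 3.070737], [-14.0000, -15.0000]] (det J = 245.490321).
Solving J·Δ = −F gives Δ = (1.6874, 0.0918).
Then the next iterate is (u, v)₁ = (-1.3126, 1.5918).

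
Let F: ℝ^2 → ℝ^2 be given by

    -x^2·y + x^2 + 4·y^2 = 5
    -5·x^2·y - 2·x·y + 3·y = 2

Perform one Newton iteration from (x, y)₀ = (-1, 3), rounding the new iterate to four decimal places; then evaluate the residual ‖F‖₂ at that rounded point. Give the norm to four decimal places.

6.3537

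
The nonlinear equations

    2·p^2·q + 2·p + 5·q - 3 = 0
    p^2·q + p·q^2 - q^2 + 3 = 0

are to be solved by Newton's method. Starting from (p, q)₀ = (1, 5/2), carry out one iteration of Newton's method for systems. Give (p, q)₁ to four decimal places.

At (1, 5/2): F = (16.5000, 5.5000).
Jacobian J = [[4·p·q + 2, 2·p^2 + 5], [2·p·q + q^2, p^2 + 2·p·q - 2·q]].
At the point, J = [[12.0000, 7.0000], [11.2500, 1.0000]] (det J = -66.7500).
Solving J·Δ = −F gives Δ = (-0.3296, -1.7921).
Then the next iterate is (p, q)₁ = (0.6704, 0.7079).

(0.6704, 0.7079)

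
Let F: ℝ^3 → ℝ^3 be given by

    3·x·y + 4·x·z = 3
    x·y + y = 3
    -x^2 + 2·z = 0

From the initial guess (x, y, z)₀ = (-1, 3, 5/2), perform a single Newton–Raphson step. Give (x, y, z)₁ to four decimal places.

(0.0000, 6.0000, -0.5000)

At (-1, 3, 5/2): F = (-22.0000, -3.0000, 4.0000).
Jacobian J = [[3·y + 4·z, 3·x, 4·x], [y, x + 1, 0], [-2·x, 0, 2]].
At the point, J = [[19.0000, -3.0000, -4.0000], [3.0000, 0.0000, 0.0000], [2.0000, 0.0000, 2.0000]] (det J = 18.0000).
Solving J·Δ = −F gives Δ = (1.0000, 3.0000, -3.0000).
Then the next iterate is (x, y, z)₁ = (0.0000, 6.0000, -0.5000).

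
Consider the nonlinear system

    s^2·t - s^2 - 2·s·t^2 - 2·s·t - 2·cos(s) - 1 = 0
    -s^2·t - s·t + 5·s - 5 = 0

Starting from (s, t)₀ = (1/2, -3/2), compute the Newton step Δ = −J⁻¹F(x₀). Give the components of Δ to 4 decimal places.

At (1/2, -3/2): F = (-4.130165, -1.3750).
Jacobian J = [[2·s·t - 2·s - 2·t^2 - 2·t + 2·sin(s), s^2 - 4·s·t - 2·s], [-2·s·t - t + 5, -s^2 - s]].
At the point, J = [[-3.041149, 2.2500], [8.0000, -0.7500]] (det J = -15.719138).
Solving J·Δ = −F gives Δ = (0.3939, 2.3680).

(0.3939, 2.3680)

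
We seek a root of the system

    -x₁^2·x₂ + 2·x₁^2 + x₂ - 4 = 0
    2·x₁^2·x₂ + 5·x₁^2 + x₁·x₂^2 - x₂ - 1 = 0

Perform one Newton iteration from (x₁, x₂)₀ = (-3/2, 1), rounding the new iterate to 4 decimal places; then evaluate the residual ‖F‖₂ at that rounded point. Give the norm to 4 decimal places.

2.9809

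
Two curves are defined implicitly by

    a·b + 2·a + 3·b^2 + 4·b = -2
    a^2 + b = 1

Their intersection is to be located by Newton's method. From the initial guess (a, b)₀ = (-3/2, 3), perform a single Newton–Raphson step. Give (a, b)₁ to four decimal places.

At (-3/2, 3): F = (33.5000, 4.2500).
Jacobian J = [[b + 2, a + 6·b + 4], [2·a, 1]].
At the point, J = [[5.0000, 20.5000], [-3.0000, 1.0000]] (det J = 66.5000).
Solving J·Δ = −F gives Δ = (0.8064, -1.8308).
Then the next iterate is (a, b)₁ = (-0.6936, 1.1692).

(-0.6936, 1.1692)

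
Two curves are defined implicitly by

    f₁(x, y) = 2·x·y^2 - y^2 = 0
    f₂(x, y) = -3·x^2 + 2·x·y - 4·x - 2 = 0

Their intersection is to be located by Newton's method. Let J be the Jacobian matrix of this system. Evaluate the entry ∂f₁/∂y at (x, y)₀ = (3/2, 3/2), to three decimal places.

∂f₁/∂y = 4·x·y - 2·y.
At (3/2, 3/2) this is 6.000.

6.000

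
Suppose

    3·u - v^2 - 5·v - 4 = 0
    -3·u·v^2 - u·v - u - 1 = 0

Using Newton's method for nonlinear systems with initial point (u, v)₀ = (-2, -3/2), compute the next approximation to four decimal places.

At (-2, -3/2): F = (-4.7500, 11.5000).
Jacobian J = [[3, -2·v - 5], [-3·v^2 - v - 1, -6·u·v - u]].
At the point, J = [[3.0000, -2.0000], [-6.2500, -16.0000]] (det J = -60.5000).
Solving J·Δ = −F gives Δ = (1.6364, 0.0795).
Then the next iterate is (u, v)₁ = (-0.3636, -1.4205).

(-0.3636, -1.4205)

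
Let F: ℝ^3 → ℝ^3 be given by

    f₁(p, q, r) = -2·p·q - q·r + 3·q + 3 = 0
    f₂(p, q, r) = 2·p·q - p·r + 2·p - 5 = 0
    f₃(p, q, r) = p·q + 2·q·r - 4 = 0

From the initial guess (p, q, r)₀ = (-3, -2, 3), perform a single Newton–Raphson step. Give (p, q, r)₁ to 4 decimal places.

At (-3, -2, 3): F = (-9.0000, 10.0000, -10.0000).
Jacobian J = [[-2·q, -2·p - r + 3, -q], [2·q - r + 2, 2·p, -p], [q, p + 2·r, 2·q]].
At the point, J = [[4.0000, 6.0000, 2.0000], [-5.0000, -6.0000, 3.0000], [-2.0000, 3.0000, -4.0000]] (det J = -150.0000).
Solving J·Δ = −F gives Δ = (-0.9000, 2.2267, -0.3800).
Then the next iterate is (p, q, r)₁ = (-3.9000, 0.2267, 2.6200).

(-3.9000, 0.2267, 2.6200)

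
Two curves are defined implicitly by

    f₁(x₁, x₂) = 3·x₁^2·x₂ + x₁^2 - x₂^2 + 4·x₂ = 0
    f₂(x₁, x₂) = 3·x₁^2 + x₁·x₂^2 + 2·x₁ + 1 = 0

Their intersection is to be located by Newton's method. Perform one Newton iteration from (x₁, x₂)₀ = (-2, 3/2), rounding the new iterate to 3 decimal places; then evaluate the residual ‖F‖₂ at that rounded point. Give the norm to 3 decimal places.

8.158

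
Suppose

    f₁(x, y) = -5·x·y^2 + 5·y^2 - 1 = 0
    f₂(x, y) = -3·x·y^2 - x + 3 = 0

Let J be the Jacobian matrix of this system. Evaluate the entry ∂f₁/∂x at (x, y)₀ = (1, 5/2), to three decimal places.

∂f₁/∂x = -5·y^2.
At (1, 5/2) this is -31.250.

-31.250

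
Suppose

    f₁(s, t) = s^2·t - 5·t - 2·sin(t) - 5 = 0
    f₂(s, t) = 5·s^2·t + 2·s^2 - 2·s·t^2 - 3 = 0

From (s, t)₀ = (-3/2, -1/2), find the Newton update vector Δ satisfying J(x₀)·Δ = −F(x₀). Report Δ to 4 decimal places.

(2.2038, 0.1420)

At (-3/2, -1/2): F = (-2.666149, -3.3750).
Jacobian J = [[2·s·t, s^2 - 2·cos(t) - 5], [10·s·t + 4·s - 2·t^2, 5·s^2 - 4·s·t]].
At the point, J = [[1.5000, -4.505165], [1.0000, 8.2500]] (det J = 16.880165).
Solving J·Δ = −F gives Δ = (2.2038, 0.1420).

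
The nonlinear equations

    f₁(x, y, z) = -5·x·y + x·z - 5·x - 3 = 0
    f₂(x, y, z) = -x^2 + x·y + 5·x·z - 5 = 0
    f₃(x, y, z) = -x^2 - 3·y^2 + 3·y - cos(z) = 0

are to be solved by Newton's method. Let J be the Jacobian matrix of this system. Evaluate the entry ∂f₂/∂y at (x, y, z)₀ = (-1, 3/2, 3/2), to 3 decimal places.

-1.000

∂f₂/∂y = x.
At (-1, 3/2, 3/2) this is -1.000.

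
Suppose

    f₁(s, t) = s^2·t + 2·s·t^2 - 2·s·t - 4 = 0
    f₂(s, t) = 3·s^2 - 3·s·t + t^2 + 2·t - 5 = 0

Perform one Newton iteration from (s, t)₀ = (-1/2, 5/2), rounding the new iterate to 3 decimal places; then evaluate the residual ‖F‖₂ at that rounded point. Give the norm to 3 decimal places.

1237.690

At (-1/2, 5/2): F = (-7.125, 10.750).
Jacobian J = [[2·s·t + 2·t^2 - 2·t, s^2 + 4·s·t - 2·s], [6·s - 3·t, -3·s + 2·t + 2]].
At the point, J = [[5.000, -3.750], [-10.500, 8.500]] (det J = 3.125).
Solving J·Δ = −F gives Δ = (6.480, 6.740).
Then the next iterate is (s, t)₁ = (5.980, 9.240).
Re-evaluating at (5.980, 9.240): F = (1237.03179, 40.37320), so ‖F‖₂ = 1237.690.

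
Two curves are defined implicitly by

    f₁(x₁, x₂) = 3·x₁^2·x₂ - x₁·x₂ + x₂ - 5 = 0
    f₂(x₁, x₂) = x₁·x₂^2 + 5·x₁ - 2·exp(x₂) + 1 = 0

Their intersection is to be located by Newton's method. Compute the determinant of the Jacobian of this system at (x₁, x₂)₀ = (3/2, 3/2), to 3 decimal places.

-98.873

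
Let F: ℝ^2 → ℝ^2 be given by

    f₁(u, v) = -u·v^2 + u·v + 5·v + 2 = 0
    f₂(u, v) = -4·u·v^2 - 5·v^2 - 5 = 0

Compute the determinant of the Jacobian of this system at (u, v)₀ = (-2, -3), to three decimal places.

J = [[-v^2 + v, -2·u·v + u + 5], [-4·v^2, -8·u·v - 10·v]].
At the point, J = [[-12.000, -9.000], [-36.000, -18.000]].
det J = -108.000.

-108.000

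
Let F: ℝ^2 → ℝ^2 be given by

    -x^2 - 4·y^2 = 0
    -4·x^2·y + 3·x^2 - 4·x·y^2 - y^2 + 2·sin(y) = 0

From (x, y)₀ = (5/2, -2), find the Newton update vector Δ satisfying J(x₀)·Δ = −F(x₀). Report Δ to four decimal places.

(-1.0788, 1.0535)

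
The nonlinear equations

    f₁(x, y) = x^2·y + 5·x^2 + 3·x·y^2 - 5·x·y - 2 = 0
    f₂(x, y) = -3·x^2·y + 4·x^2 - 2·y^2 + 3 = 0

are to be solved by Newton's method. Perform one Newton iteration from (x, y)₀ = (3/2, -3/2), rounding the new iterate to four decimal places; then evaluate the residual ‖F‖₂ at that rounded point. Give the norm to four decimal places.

At (3/2, -3/2): F = (27.2500, 17.6250).
Jacobian J = [[2·x·y + 10·x + 3·y^2 - 5·y, x^2 + 6·x·y - 5·x], [-6·x·y + 8·x, -3·x^2 - 4·y]].
At the point, J = [[24.7500, -18.7500], [25.5000, -0.7500]] (det J = 459.5625).
Solving J·Δ = −F gives Δ = (-0.6746, 0.5628).
Then the next iterate is (x, y)₁ = (0.8254, -0.9372).
Re-evaluating at (0.8254, -0.9372): F = (6.810705, 5.883954), so ‖F‖₂ = 9.0004.

9.0004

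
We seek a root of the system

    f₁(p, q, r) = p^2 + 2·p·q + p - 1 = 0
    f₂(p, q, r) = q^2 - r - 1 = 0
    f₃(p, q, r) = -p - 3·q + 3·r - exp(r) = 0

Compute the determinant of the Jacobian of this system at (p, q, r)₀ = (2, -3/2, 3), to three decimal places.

100.513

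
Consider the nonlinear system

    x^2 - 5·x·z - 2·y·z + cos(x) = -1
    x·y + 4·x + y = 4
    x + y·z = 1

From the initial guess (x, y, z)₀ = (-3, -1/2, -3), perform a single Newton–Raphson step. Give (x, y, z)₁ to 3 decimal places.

(1.778, 0.362, -3.616)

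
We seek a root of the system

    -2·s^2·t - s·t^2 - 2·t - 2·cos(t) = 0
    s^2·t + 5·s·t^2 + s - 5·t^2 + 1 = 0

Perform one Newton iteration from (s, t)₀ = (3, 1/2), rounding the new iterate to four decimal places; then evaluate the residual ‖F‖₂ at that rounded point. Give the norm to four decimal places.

20.1197

At (3, 1/2): F = (-12.505165, 11.0000).
Jacobian J = [[-4·s·t - t^2, -2·s^2 - 2·s·t + 2·sin(t) - 2], [2·s·t + 5·t^2 + 1, s^2 + 10·s·t - 10·t]].
At the point, J = [[-6.2500, -22.041149], [5.2500, 19.0000]] (det J = -3.033968).
Solving J·Δ = −F gives Δ = (1.6001, -1.0211).
Then the next iterate is (s, t)₁ = (4.6001, -0.5211).
Re-evaluating at (4.6001, -0.5211): F = (20.112432, -0.538906), so ‖F‖₂ = 20.1197.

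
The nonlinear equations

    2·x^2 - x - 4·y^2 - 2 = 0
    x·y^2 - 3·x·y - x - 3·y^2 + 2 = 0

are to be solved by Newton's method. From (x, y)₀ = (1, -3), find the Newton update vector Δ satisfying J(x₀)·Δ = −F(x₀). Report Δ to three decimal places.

(-0.370, 1.588)

At (1, -3): F = (-37.000, -8.000).
Jacobian J = [[4·x - 1, -8·y], [y^2 - 3·y - 1, 2·x·y - 3·x - 6·y]].
At the point, J = [[3.000, 24.000], [17.000, 9.000]] (det J = -381.000).
Solving J·Δ = −F gives Δ = (-0.370, 1.588).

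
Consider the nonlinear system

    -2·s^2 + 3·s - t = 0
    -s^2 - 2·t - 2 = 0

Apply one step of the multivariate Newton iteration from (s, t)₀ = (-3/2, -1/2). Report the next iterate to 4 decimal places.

(-0.5833, -0.7500)

At (-3/2, -1/2): F = (-8.5000, -3.2500).
Jacobian J = [[-4·s + 3, -1], [-2·s, -2]].
At the point, J = [[9.0000, -1.0000], [3.0000, -2.0000]] (det J = -15.0000).
Solving J·Δ = −F gives Δ = (0.9167, -0.2500).
Then the next iterate is (s, t)₁ = (-0.5833, -0.7500).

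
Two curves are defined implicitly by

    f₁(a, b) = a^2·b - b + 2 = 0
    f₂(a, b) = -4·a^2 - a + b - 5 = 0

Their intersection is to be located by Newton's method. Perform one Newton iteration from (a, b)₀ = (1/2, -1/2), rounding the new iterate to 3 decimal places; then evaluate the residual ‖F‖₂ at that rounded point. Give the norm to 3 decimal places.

2.096

At (1/2, -1/2): F = (2.375, -7.000).
Jacobian J = [[2·a·b, a^2 - 1], [-8·a - 1, 1]].
At the point, J = [[-0.500, -0.750], [-5.000, 1.000]] (det J = -4.250).
Solving J·Δ = −F gives Δ = (-0.676, 3.618).
Then the next iterate is (a, b)₁ = (-0.176, 3.118).
Re-evaluating at (-0.176, 3.118): F = (-1.02142, -1.82990), so ‖F‖₂ = 2.096.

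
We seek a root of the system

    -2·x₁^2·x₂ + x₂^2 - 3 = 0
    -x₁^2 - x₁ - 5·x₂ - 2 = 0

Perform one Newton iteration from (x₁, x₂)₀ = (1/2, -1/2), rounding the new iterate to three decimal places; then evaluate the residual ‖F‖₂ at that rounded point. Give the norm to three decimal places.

At (1/2, -1/2): F = (-2.500, -0.250).
Jacobian J = [[-4·x₁·x₂, -2·x₁^2 + 2·x₂], [-2·x₁ - 1, -5]].
At the point, J = [[1.000, -1.500], [-2.000, -5.000]] (det J = -8.000).
Solving J·Δ = −F gives Δ = (1.516, -0.656).
Then the next iterate is (x₁, x₂)₁ = (2.016, -1.156).
Re-evaluating at (2.016, -1.156): F = (7.73290, -2.30026), so ‖F‖₂ = 8.068.

8.068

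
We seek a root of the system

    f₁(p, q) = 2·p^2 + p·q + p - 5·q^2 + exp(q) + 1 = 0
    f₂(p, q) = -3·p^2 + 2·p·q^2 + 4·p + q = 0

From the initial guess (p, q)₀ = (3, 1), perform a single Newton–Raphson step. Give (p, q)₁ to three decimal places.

(1.001, -0.230)

At (3, 1): F = (22.71828, -8.000).
Jacobian J = [[4·p + q + 1, p - 10·q + exp(q)], [-6·p + 2·q^2 + 4, 4·p·q + 1]].
At the point, J = [[14.000, -4.28172], [-12.000, 13.000]] (det J = 130.61938).
Solving J·Δ = −F gives Δ = (-1.999, -1.230).
Then the next iterate is (p, q)₁ = (1.001, -0.230).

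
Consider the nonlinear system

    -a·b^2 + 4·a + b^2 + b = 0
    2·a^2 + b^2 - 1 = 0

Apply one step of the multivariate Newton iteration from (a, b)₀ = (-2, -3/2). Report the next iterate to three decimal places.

(-0.812, -1.584)

At (-2, -3/2): F = (-2.750, 9.250).
Jacobian J = [[-b^2 + 4, -2·a·b + 2·b + 1], [4·a, 2·b]].
At the point, J = [[1.750, -8.000], [-8.000, -3.000]] (det J = -69.250).
Solving J·Δ = −F gives Δ = (1.188, -0.084).
Then the next iterate is (a, b)₁ = (-0.812, -1.584).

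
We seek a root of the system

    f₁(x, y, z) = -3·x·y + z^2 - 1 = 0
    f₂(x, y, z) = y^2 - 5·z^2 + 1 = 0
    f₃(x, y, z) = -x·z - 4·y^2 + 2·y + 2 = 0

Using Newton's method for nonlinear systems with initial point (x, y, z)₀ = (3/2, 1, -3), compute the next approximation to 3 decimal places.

(0.176, 0.725, -1.548)

At (3/2, 1, -3): F = (3.500, -43.000, 4.500).
Jacobian J = [[-3·y, -3·x, 2·z], [0, 2·y, -10·z], [-z, -8·y + 2, -x]].
At the point, J = [[-3.000, -4.500, -6.000], [0.000, 2.000, 30.000], [3.000, -6.000, -1.500]] (det J = -900.000).
Solving J·Δ = −F gives Δ = (-1.324, -0.275, 1.452).
Then the next iterate is (x, y, z)₁ = (0.176, 0.725, -1.548).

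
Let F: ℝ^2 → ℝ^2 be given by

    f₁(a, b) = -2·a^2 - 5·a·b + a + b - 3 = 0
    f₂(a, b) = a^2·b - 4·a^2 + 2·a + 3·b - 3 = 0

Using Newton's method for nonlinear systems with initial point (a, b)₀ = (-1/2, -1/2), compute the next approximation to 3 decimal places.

(0.423, -0.308)

At (-1/2, -1/2): F = (-5.750, -6.625).
Jacobian J = [[-4·a - 5·b + 1, -5·a + 1], [2·a·b - 8·a + 2, a^2 + 3]].
At the point, J = [[5.500, 3.500], [6.500, 3.250]] (det J = -4.875).
Solving J·Δ = −F gives Δ = (0.923, 0.192).
Then the next iterate is (a, b)₁ = (0.423, -0.308).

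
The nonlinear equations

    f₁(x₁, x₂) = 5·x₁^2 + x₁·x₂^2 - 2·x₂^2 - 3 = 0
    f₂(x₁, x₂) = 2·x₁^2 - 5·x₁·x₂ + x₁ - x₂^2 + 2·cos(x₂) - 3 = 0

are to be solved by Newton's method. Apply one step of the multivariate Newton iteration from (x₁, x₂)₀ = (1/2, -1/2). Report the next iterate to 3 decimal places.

(0.502, 0.911)

At (1/2, -1/2): F = (-2.125, 0.75517).
Jacobian J = [[10·x₁ + x₂^2, 2·x₁·x₂ - 4·x₂], [4·x₁ - 5·x₂ + 1, -5·x₁ - 2·x₂ - 2·sin(x₂)]].
At the point, J = [[5.250, 1.500], [5.500, -0.54115]] (det J = -11.09103).
Solving J·Δ = −F gives Δ = (0.002, 1.411).
Then the next iterate is (x₁, x₂)₁ = (0.502, 0.911).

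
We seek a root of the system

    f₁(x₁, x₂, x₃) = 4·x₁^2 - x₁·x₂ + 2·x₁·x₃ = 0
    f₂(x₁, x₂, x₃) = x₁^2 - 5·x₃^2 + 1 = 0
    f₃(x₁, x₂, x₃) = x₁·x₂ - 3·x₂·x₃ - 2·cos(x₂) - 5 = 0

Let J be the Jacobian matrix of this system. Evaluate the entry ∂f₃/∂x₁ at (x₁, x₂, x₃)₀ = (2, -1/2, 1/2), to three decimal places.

-0.500

∂f₃/∂x₁ = x₂.
At (2, -1/2, 1/2) this is -0.500.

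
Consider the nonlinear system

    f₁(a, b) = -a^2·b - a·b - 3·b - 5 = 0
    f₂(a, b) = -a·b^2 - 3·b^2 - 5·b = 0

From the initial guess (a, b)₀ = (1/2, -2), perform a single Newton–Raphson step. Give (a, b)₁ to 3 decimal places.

(0.143, -1.714)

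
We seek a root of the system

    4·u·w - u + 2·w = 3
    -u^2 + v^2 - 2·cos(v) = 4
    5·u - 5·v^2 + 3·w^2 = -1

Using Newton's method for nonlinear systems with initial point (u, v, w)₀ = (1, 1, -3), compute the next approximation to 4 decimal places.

At (1, 1, -3): F = (-22.0000, -5.080605, 28.0000).
Jacobian J = [[4·w - 1, 0, 4·u + 2], [-2·u, 2·v + 2·sin(v), 0], [5, -10·v, 6·w]].
At the point, J = [[-13.0000, 0.0000, 6.0000], [-2.0000, 3.682942, 0.0000], [5.0000, -10.0000, -18.0000]] (det J = 871.320162).
Solving J·Δ = −F gives Δ = (-1.3136, 0.6662, 0.8206).
Then the next iterate is (u, v, w)₁ = (-0.3136, 1.6662, -2.1794).

(-0.3136, 1.6662, -2.1794)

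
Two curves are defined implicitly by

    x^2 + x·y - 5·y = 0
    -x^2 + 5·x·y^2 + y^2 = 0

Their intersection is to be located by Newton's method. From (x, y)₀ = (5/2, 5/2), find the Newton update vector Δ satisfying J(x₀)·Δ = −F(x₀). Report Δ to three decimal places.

(-0.342, -1.025)

At (5/2, 5/2): F = (0.000, 78.125).
Jacobian J = [[2·x + y, x - 5], [-2·x + 5·y^2, 10·x·y + 2·y]].
At the point, J = [[7.500, -2.500], [26.250, 67.500]] (det J = 571.875).
Solving J·Δ = −F gives Δ = (-0.342, -1.025).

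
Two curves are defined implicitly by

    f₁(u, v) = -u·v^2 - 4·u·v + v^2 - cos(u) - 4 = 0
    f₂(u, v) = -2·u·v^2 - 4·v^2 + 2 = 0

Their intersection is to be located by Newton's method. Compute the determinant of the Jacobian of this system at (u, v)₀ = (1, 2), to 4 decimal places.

J = [[-v^2 - 4·v + sin(u), -2·u·v - 4·u + 2·v], [-2·v^2, -4·u·v - 8·v]].
At the point, J = [[-11.158529, -4.0000], [-8.0000, -24.0000]].
det J = 235.8047.

235.8047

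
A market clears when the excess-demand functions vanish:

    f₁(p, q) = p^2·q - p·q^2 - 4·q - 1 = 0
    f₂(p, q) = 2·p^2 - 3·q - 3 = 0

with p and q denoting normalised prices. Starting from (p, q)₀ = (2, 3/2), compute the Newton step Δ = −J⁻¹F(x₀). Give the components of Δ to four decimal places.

At (2, 3/2): F = (-5.5000, 0.5000).
Jacobian J = [[2·p·q - q^2, p^2 - 2·p·q - 4], [4·p, -3]].
At the point, J = [[3.7500, -6.0000], [8.0000, -3.0000]] (det J = 36.7500).
Solving J·Δ = −F gives Δ = (-0.5306, -1.2483).

(-0.5306, -1.2483)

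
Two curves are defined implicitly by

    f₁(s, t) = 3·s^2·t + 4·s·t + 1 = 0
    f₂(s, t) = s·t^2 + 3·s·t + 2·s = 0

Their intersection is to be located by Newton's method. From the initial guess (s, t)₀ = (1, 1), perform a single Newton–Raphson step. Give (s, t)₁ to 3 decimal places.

(1.250, -0.500)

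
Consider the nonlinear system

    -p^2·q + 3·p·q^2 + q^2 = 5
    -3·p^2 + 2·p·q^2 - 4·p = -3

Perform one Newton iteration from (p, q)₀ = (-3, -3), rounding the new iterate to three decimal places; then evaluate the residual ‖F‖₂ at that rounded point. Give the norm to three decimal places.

24.275

At (-3, -3): F = (-50.000, -66.000).
Jacobian J = [[-2·p·q + 3·q^2, -p^2 + 6·p·q + 2·q], [-6·p + 2·q^2 - 4, 4·p·q]].
At the point, J = [[9.000, 39.000], [32.000, 36.000]] (det J = -924.000).
Solving J·Δ = −F gives Δ = (0.838, 1.089).
Then the next iterate is (p, q)₁ = (-2.162, -1.911).
Re-evaluating at (-2.162, -1.911): F = (-16.10196, -18.16564), so ‖F‖₂ = 24.275.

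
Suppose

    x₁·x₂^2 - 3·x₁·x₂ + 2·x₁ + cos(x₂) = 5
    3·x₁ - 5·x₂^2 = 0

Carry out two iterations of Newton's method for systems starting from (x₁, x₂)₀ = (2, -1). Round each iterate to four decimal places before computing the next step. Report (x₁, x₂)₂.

(0.9035, -0.7396)

At (2, -1): F = (7.540302, 1.0000).
Jacobian J = [[x₂^2 - 3·x₂ + 2, 2·x₁·x₂ - 3·x₁ - sin(x₂)], [3, -10·x₂]].
At the point, J = [[6.0000, -9.158529], [3.0000, 10.0000]] (det J = 87.475587).
Solving J·Δ = −F gives Δ = (-0.9667, 0.1900).
Then the next iterate is (x₁, x₂)₁ = (1.0333, -0.8100).
Round to (1.0333, -0.8100) and repeat: F = (0.944966, -0.1806), J = [[5.0861, -4.049559], [3.0000, 8.1000]].
Δ = (-0.1298, 0.0704), so (x₁, x₂)₂ = (0.9035, -0.7396).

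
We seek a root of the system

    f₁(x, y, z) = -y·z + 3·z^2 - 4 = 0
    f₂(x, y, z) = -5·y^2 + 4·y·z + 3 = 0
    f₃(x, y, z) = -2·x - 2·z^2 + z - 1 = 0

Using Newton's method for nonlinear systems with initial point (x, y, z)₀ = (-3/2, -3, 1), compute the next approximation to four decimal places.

At (-3/2, -3, 1): F = (2.0000, -54.0000, 1.0000).
Jacobian J = [[0, -z, -y + 6·z], [0, -10·y + 4·z, 4·y], [-2, 0, -4·z + 1]].
At the point, J = [[0.0000, -1.0000, 9.0000], [0.0000, 34.0000, -12.0000], [-2.0000, 0.0000, -3.0000]] (det J = 588.0000).
Solving J·Δ = −F gives Δ = (0.5714, 1.5714, -0.0476).
Then the next iterate is (x, y, z)₁ = (-0.9286, -1.4286, 0.9524).

(-0.9286, -1.4286, 0.9524)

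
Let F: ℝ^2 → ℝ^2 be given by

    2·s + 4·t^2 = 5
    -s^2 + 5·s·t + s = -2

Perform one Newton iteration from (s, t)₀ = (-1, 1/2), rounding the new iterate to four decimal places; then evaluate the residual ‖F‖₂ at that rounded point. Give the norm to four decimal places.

4.9636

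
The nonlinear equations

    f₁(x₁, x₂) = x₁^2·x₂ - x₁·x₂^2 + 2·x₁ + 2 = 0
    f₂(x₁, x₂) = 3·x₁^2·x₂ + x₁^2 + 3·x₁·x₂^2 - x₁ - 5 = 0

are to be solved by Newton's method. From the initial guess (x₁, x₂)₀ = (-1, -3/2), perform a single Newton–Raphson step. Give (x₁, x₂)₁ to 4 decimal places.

(-0.6667, -0.6667)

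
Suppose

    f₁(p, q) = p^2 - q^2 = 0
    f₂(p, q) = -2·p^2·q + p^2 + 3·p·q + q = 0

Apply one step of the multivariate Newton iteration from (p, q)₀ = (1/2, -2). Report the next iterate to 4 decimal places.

(-0.7500, -0.7500)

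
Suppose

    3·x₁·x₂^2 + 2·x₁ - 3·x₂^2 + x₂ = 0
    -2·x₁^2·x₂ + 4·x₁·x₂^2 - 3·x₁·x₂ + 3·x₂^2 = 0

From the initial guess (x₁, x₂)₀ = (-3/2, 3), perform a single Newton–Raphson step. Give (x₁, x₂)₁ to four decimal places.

(-1.5185, 1.4537)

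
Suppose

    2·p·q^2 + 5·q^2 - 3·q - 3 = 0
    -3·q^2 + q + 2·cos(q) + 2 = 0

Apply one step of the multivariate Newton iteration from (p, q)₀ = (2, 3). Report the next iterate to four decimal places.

(2.0981, 1.6124)

At (2, 3): F = (69.0000, -23.979985).
Jacobian J = [[2·q^2, 4·p·q + 10·q - 3], [0, -6·q - 2·sin(q) + 1]].
At the point, J = [[18.0000, 51.0000], [0.0000, -17.282240]] (det J = -311.080320).
Solving J·Δ = −F gives Δ = (0.0981, -1.3876).
Then the next iterate is (p, q)₁ = (2.0981, 1.6124).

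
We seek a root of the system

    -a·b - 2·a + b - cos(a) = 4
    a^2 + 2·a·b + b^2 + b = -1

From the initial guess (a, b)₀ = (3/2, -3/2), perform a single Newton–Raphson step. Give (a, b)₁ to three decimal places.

At (3/2, -3/2): F = (-6.32074, -0.500).
Jacobian J = [[-b + sin(a) - 2, -a + 1], [2·a + 2·b, 2·a + 2·b + 1]].
At the point, J = [[0.49749, -0.500], [0.000, 1.000]] (det J = 0.49749).
Solving J·Δ = −F gives Δ = (13.208, 0.500).
Then the next iterate is (a, b)₁ = (14.708, -1.000).

(14.708, -1.000)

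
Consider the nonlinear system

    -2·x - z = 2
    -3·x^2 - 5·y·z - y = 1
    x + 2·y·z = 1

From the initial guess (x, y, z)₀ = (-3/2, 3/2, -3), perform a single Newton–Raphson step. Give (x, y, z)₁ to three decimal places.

(-0.236, 0.530, -1.527)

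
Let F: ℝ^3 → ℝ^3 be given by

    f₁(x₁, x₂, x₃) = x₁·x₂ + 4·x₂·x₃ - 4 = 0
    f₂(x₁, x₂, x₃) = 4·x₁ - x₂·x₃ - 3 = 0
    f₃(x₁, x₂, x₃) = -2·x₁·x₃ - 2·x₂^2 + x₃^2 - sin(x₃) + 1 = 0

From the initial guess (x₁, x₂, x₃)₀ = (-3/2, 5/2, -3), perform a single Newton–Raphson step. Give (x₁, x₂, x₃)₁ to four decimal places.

(0.8411, 2.2071, -0.2057)

At (-3/2, 5/2, -3): F = (-37.7500, -1.5000, -11.358880).
Jacobian J = [[x₂, x₁ + 4·x₃, 4·x₂], [4, -x₃, -x₂], [-2·x₃, -4·x₂, -2·x₁ + 2·x₃ - cos(x₃)]].
At the point, J = [[2.5000, -13.5000, 10.0000], [4.0000, 3.0000, -2.5000], [6.0000, -10.0000, -2.010008]] (det J = -563.615461).
Solving J·Δ = −F gives Δ = (2.3411, -0.2929, 2.7943).
Then the next iterate is (x₁, x₂, x₃)₁ = (0.8411, 2.2071, -0.2057).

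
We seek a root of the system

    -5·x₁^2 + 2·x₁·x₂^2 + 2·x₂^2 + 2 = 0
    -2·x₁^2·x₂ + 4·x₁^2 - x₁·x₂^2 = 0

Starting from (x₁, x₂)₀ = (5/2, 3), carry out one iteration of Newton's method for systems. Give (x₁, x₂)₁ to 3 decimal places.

(1.953, 2.105)

At (5/2, 3): F = (33.750, -35.000).
Jacobian J = [[-10·x₁ + 2·x₂^2, 4·x₁·x₂ + 4·x₂], [-4·x₁·x₂ + 8·x₁ - x₂^2, -2·x₁^2 - 2·x₁·x₂]].
At the point, J = [[-7.000, 42.000], [-19.000, -27.500]] (det J = 990.500).
Solving J·Δ = −F gives Δ = (-0.547, -0.895).
Then the next iterate is (x₁, x₂)₁ = (1.953, 2.105).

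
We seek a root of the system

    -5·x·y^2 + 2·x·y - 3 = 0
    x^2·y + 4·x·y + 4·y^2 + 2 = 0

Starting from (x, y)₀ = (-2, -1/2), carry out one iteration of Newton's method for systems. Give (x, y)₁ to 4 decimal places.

(-5.2222, 0.1250)

At (-2, -1/2): F = (1.5000, 5.0000).
Jacobian J = [[-5·y^2 + 2·y, -10·x·y + 2·x], [2·x·y + 4·y, x^2 + 4·x + 8·y]].
At the point, J = [[-2.2500, -14.0000], [0.0000, -8.0000]] (det J = 18.0000).
Solving J·Δ = −F gives Δ = (-3.2222, 0.6250).
Then the next iterate is (x, y)₁ = (-5.2222, 0.1250).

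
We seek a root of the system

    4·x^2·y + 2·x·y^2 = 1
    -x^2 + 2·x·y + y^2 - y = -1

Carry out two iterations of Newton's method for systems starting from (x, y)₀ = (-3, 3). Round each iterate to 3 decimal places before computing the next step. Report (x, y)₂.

At (-3, 3): F = (53.000, -20.000).
Jacobian J = [[8·x·y + 2·y^2, 4·x^2 + 4·x·y], [-2·x + 2·y, 2·x + 2·y - 1]].
At the point, J = [[-54.000, 0.000], [12.000, -1.000]] (det J = 54.000).
Solving J·Δ = −F gives Δ = (0.981, -8.222).
Then the next iterate is (x, y)₁ = (-2.019, -5.222).
Round to (-2.019, -5.222) and repeat: F = (-196.26040, 50.50136), J = [[138.88431, 58.47832], [-6.406, -15.482]].
Δ = (0.048, 3.242), so (x, y)₂ = (-1.971, -1.980).

(-1.971, -1.980)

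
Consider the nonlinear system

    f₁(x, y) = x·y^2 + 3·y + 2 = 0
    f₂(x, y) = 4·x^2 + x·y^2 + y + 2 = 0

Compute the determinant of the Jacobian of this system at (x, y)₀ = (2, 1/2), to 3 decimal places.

J = [[y^2, 2·x·y + 3], [8·x + y^2, 2·x·y + 1]].
At the point, J = [[0.250, 5.000], [16.250, 3.000]].
det J = -80.500.

-80.500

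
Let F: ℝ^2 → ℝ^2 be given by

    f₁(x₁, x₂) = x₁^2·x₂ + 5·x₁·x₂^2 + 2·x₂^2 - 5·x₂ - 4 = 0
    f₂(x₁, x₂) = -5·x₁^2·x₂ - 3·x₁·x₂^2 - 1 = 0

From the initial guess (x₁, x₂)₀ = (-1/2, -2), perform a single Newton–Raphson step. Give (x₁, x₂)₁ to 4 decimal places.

(-0.5216, -0.9000)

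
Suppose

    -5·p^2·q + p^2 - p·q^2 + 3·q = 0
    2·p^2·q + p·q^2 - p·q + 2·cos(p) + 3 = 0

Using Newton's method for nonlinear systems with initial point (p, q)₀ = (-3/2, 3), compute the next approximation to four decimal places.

(-1.2675, 4.7719)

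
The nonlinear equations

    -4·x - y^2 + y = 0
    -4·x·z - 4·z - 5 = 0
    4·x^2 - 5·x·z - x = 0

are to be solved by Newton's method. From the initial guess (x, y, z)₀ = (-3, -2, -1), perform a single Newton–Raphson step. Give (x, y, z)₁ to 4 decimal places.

(-1.2409, -1.7927, -0.2545)

At (-3, -2, -1): F = (6.0000, -13.0000, 24.0000).
Jacobian J = [[-4, -2·y + 1, 0], [-4·z, 0, -4·x - 4], [8·x - 5·z - 1, 0, -5·x]].
At the point, J = [[-4.0000, 5.0000, 0.0000], [4.0000, 0.0000, 8.0000], [-20.0000, 0.0000, 15.0000]] (det J = -1100.0000).
Solving J·Δ = −F gives Δ = (1.7591, 0.2073, 0.7455).
Then the next iterate is (x, y, z)₁ = (-1.2409, -1.7927, -0.2545).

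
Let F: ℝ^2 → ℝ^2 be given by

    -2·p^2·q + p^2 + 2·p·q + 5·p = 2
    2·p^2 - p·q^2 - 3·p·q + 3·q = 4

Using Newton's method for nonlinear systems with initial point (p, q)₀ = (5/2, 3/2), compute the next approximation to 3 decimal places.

(4.465, 1.709)

At (5/2, 3/2): F = (5.500, -3.875).
Jacobian J = [[-4·p·q + 2·p + 2·q + 5, -2·p^2 + 2·p], [4·p - q^2 - 3·q, -2·p·q - 3·p + 3]].
At the point, J = [[-2.000, -7.500], [3.250, -12.000]] (det J = 48.375).
Solving J·Δ = −F gives Δ = (1.965, 0.209).
Then the next iterate is (p, q)₁ = (4.465, 1.709).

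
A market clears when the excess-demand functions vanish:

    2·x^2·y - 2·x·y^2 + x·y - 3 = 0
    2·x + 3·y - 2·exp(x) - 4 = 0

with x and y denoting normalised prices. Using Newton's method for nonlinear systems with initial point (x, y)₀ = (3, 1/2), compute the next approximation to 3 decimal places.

(2.038, 0.485)

At (3, 1/2): F = (6.000, -36.67107).
Jacobian J = [[4·x·y - 2·y^2 + y, 2·x^2 - 4·x·y + x], [-2·exp(x) + 2, 3]].
At the point, J = [[6.000, 15.000], [-38.17107, 3.000]] (det J = 590.56611).
Solving J·Δ = −F gives Δ = (-0.962, -0.015).
Then the next iterate is (x, y)₁ = (2.038, 0.485).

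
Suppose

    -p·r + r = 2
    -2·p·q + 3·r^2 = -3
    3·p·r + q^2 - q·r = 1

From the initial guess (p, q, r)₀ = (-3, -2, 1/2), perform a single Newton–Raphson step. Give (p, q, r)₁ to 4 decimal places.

(-1.2880, -1.8733, 0.7140)

At (-3, -2, 1/2): F = (0.0000, -8.2500, -0.5000).
Jacobian J = [[-r, 0, -p + 1], [-2·q, -2·p, 6·r], [3·r, 2·q - r, 3·p - q]].
At the point, J = [[-0.5000, 0.0000, 4.0000], [4.0000, 6.0000, 3.0000], [1.5000, -4.5000, -7.0000]] (det J = -93.7500).
Solving J·Δ = −F gives Δ = (1.7120, 0.1267, 0.2140).
Then the next iterate is (p, q, r)₁ = (-1.2880, -1.8733, 0.7140).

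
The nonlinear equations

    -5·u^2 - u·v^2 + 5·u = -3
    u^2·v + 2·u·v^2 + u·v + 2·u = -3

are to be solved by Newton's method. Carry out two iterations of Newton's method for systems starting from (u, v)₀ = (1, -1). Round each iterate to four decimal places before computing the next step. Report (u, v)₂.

(1.8842, 0.9576)

At (1, -1): F = (2.0000, 5.0000).
Jacobian J = [[-10·u - v^2 + 5, -2·u·v], [2·u·v + 2·v^2 + v + 2, u^2 + 4·u·v + u]].
At the point, J = [[-6.0000, 2.0000], [1.0000, -2.0000]] (det J = 10.0000).
Solving J·Δ = −F gives Δ = (1.4000, 3.2000).
Then the next iterate is (u, v)₁ = (2.4000, 2.2000).
Round to (2.4000, 2.2000) and repeat: F = (-25.4160, 48.9840), J = [[-23.8400, -10.5600], [24.4400, 29.2800]].
Δ = (-0.5158, -1.2424), so (u, v)₂ = (1.8842, 0.9576).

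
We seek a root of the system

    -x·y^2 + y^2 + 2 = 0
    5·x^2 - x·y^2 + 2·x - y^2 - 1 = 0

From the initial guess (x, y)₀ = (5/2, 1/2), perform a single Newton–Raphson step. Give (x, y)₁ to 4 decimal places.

(1.3811, 1.7698)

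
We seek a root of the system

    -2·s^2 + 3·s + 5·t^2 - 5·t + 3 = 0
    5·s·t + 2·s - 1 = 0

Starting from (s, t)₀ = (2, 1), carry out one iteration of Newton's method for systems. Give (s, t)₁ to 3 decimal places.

At (2, 1): F = (1.000, 13.000).
Jacobian J = [[-4·s + 3, 10·t - 5], [5·t + 2, 5·s]].
At the point, J = [[-5.000, 5.000], [7.000, 10.000]] (det J = -85.000).
Solving J·Δ = −F gives Δ = (-0.647, -0.847).
Then the next iterate is (s, t)₁ = (1.353, 0.153).

(1.353, 0.153)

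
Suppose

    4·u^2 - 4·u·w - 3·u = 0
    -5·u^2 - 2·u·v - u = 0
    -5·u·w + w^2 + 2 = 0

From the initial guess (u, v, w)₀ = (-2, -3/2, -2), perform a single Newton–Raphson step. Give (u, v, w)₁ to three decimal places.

At (-2, -3/2, -2): F = (6.000, -24.000, -14.000).
Jacobian J = [[8·u - 4·w - 3, 0, -4·u], [-10·u - 2·v - 1, -2·u, 0], [-5·w, 0, -5·u + 2·w]].
At the point, J = [[-11.000, 0.000, 8.000], [22.000, 4.000, 0.000], [10.000, 0.000, 6.000]] (det J = -584.000).
Solving J·Δ = −F gives Δ = (1.014, 0.425, 0.644).
Then the next iterate is (u, v, w)₁ = (-0.986, -1.075, -1.356).

(-0.986, -1.075, -1.356)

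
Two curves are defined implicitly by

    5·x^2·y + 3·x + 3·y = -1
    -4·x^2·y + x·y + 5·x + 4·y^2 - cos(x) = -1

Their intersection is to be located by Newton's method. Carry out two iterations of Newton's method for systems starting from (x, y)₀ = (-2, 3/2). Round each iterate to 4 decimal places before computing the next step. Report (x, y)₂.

(-0.6487, 0.8318)

At (-2, 3/2): F = (29.5000, -26.583853).
Jacobian J = [[10·x·y + 3, 5·x^2 + 3], [-8·x·y + y + sin(x) + 5, -4·x^2 + x + 8·y]].
At the point, J = [[-27.0000, 23.0000], [29.590703, -6.0000]] (det J = -518.586159).
Solving J·Δ = −F gives Δ = (0.8377, -0.2992).
Then the next iterate is (x, y)₁ = (-1.1623, 1.2008).
Round to (-1.1623, 1.2008) and repeat: F = (9.226552, -7.325578), J = [[-10.956898, 9.754706], [16.448600, 3.040335]].
Δ = (0.5136, -0.3690), so (x, y)₂ = (-0.6487, 0.8318).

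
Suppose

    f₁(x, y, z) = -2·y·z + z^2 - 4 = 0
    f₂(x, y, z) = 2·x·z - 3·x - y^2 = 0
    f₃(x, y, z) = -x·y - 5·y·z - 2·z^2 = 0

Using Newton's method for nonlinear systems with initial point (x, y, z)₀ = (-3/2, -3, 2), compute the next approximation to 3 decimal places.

(-1.716, -1.517, 1.393)

At (-3/2, -3, 2): F = (12.000, -10.500, 17.500).
Jacobian J = [[0, -2·z, -2·y + 2·z], [2·z - 3, -2·y, 2·x], [-y, -x - 5·z, -5·y - 4·z]].
At the point, J = [[0.000, -4.000, 10.000], [1.000, 6.000, -3.000], [3.000, -8.500, 7.000]] (det J = -201.000).
Solving J·Δ = −F gives Δ = (-0.216, 1.483, -0.607).
Then the next iterate is (x, y, z)₁ = (-1.716, -1.517, 1.393).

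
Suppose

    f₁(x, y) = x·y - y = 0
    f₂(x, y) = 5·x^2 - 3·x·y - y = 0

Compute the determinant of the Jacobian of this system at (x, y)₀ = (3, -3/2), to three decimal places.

-54.000

J = [[y, x - 1], [10·x - 3·y, -3·x - 1]].
At the point, J = [[-1.500, 2.000], [34.500, -10.000]].
det J = -54.000.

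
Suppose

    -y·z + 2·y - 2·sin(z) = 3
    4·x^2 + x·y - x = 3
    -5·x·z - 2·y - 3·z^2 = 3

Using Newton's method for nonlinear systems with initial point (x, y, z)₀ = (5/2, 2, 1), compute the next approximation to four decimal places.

(1.3422, 1.9251, 0.1048)

At (5/2, 2, 1): F = (-2.682942, 24.5000, -22.5000).
Jacobian J = [[0, -z + 2, -y - 2·cos(z)], [8·x + y - 1, x, 0], [-5·z, -2, -5·x - 6·z]].
At the point, J = [[0.0000, 1.0000, -3.080605], [21.0000, 2.5000, 0.0000], [-5.0000, -2.0000, -18.5000]] (det J = 479.377836).
Solving J·Δ = −F gives Δ = (-1.1578, -0.0749, -0.8952).
Then the next iterate is (x, y, z)₁ = (1.3422, 1.9251, 0.1048).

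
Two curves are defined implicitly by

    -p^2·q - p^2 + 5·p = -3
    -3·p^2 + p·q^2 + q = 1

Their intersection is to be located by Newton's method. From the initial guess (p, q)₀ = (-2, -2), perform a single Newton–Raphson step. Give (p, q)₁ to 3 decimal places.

(-0.370, -2.342)

At (-2, -2): F = (-3.000, -23.000).
Jacobian J = [[-2·p·q - 2·p + 5, -p^2], [-6·p + q^2, 2·p·q + 1]].
At the point, J = [[1.000, -4.000], [16.000, 9.000]] (det J = 73.000).
Solving J·Δ = −F gives Δ = (1.630, -0.342).
Then the next iterate is (p, q)₁ = (-0.370, -2.342).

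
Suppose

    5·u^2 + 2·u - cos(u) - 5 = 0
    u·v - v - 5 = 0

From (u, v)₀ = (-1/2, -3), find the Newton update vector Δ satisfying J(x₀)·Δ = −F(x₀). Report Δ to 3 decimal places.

At (-1/2, -3): F = (-5.62758, -0.500).
Jacobian J = [[10·u + sin(u) + 2, 0], [v, u - 1]].
At the point, J = [[-3.47943, 0.000], [-3.000, -1.500]] (det J = 5.21914).
Solving J·Δ = −F gives Δ = (-1.617, 2.901).

(-1.617, 2.901)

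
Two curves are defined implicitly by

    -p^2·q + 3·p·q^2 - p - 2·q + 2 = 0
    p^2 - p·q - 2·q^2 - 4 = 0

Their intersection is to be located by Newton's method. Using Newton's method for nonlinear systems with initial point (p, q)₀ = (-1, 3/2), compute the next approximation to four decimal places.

(-1.3586, 0.5510)

At (-1, 3/2): F = (-8.2500, -6.0000).
Jacobian J = [[-2·p·q + 3·q^2 - 1, -p^2 + 6·p·q - 2], [2·p - q, -p - 4·q]].
At the point, J = [[8.7500, -12.0000], [-3.5000, -5.0000]] (det J = -85.7500).
Solving J·Δ = −F gives Δ = (-0.3586, -0.9490).
Then the next iterate is (p, q)₁ = (-1.3586, 0.5510).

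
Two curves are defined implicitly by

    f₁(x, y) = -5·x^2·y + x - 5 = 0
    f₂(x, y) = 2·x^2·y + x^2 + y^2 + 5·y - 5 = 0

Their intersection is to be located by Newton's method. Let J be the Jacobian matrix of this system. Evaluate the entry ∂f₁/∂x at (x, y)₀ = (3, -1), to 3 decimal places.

31.000

∂f₁/∂x = -10·x·y + 1.
At (3, -1) this is 31.000.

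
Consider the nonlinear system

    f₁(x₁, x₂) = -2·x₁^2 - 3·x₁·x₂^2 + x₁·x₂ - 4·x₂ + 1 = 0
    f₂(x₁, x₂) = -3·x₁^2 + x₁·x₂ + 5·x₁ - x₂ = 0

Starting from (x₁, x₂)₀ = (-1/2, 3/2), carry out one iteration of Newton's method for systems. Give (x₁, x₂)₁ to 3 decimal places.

(-1.385, -7.769)

At (-1/2, 3/2): F = (-2.875, -5.500).
Jacobian J = [[-4·x₁ - 3·x₂^2 + x₂, -6·x₁·x₂ + x₁ - 4], [-6·x₁ + x₂ + 5, x₁ - 1]].
At the point, J = [[-3.250, 0.000], [9.500, -1.500]] (det J = 4.875).
Solving J·Δ = −F gives Δ = (-0.885, -9.269).
Then the next iterate is (x₁, x₂)₁ = (-1.385, -7.769).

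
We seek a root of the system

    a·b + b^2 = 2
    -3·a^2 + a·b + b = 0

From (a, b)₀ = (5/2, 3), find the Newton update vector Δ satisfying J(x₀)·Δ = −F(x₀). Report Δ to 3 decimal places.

At (5/2, 3): F = (14.500, -8.250).
Jacobian J = [[b, a + 2·b], [-6·a + b, a + 1]].
At the point, J = [[3.000, 8.500], [-12.000, 3.500]] (det J = 112.500).
Solving J·Δ = −F gives Δ = (-1.074, -1.327).

(-1.074, -1.327)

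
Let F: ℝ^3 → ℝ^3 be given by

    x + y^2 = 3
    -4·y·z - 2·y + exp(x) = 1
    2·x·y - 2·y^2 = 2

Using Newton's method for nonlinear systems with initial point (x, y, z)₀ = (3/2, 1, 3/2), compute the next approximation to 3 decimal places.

(2.000, 1.000, 0.931)

At (3/2, 1, 3/2): F = (-0.500, -4.51831, -1.000).
Jacobian J = [[1, 2·y, 0], [exp(x), -4·z - 2, -4·y], [2·y, 2·x - 4·y, 0]].
At the point, J = [[1.000, 2.000, 0.000], [4.48169, -8.000, -4.000], [2.000, -1.000, 0.000]] (det J = -20.000).
Solving J·Δ = −F gives Δ = (0.500, 0.000, -0.569).
Then the next iterate is (x, y, z)₁ = (2.000, 1.000, 0.931).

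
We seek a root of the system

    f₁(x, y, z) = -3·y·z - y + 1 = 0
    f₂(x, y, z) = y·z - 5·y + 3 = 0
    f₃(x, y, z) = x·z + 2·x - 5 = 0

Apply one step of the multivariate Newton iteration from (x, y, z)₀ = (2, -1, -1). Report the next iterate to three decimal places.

At (2, -1, -1): F = (-1.000, 9.000, -3.000).
Jacobian J = [[0, -3·z - 1, -3·y], [0, z - 5, y], [z + 2, 0, x]].
At the point, J = [[0.000, 2.000, 3.000], [0.000, -6.000, -1.000], [1.000, 0.000, 2.000]] (det J = 16.000).
Solving J·Δ = −F gives Δ = (4.500, 1.625, -0.750).
Then the next iterate is (x, y, z)₁ = (6.500, 0.625, -1.750).

(6.500, 0.625, -1.750)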